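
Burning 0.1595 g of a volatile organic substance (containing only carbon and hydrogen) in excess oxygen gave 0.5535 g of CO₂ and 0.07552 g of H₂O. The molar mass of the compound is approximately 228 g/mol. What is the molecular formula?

mol C = 0.5535 g CO₂ ÷ 44.009 g/mol = 0.012577 mol
mol H = 2 × 0.07552 g H₂O ÷ 18.015 g/mol = 0.0083841 mol
Divide by the smallest (0.0083841 mol): C 1.500, H 1.000
Multiplying each by 2 gives whole numbers: C 3.00, H 2.00
Empirical formula: C3H2
Empirical-formula mass = 38.05 g/mol; 228 ÷ 38.05 ≈ 6, so the molecular formula is C18H12.

C18H12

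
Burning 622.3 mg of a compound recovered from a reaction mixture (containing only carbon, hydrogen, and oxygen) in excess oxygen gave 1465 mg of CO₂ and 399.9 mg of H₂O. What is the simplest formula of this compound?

mol C = 1.465 g CO₂ ÷ 44.009 g/mol = 0.033289 mol
mol H = 2 × 0.3999 g H₂O ÷ 18.015 g/mol = 0.044396 mol
mass O = 0.6223 − (0.39983 + 0.044752) = 0.17772 g → mol O = 0.17772 ÷ 15.999 = 0.011108 mol
Divide by the smallest (0.011108 mol): C 2.997, H 3.997, O 1.000

C3H4O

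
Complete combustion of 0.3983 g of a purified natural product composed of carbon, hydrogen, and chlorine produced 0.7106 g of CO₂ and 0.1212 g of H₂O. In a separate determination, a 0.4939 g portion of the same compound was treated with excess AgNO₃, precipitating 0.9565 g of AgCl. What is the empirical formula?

C6H5Cl2

mol C = 0.7106 g CO₂ ÷ 44.009 g/mol = 0.016147 mol
mol H = 2 × 0.1212 g H₂O ÷ 18.015 g/mol = 0.013455 mol
From the AgCl data: mol Cl per gram of compound = (0.9565 ÷ 143.318) ÷ 0.4939 = 0.013513 mol/g, so in the 0.3983 g combustion sample mol Cl = 0.0053821 mol
Divide by the smallest (0.0053821 mol): C 3.000, H 2.500, Cl 1.000
Multiplying each by 2 gives whole numbers: C 6.00, H 5.00, Cl 2.00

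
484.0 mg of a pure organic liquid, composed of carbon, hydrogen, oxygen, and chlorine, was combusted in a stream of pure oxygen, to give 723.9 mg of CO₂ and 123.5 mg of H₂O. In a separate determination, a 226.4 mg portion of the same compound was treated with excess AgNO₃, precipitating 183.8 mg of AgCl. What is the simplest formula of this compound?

C6H5ClO4

mol C = 0.7239 g CO₂ ÷ 44.009 g/mol = 0.016449 mol
mol H = 2 × 0.1235 g H₂O ÷ 18.015 g/mol = 0.013711 mol
From the AgCl data: mol Cl per gram of compound = (0.1838 ÷ 143.318) ÷ 0.2264 = 0.0056646 mol/g, so in the 0.4840 g combustion sample mol Cl = 0.0027417 mol
mass O = 0.4840 − (0.19757 + 0.013820 + 0.097192) = 0.17542 g → mol O = 0.17542 ÷ 15.999 = 0.010964 mol
Divide by the smallest (0.0027417 mol): C 6.000, H 5.001, Cl 1.000, O 3.999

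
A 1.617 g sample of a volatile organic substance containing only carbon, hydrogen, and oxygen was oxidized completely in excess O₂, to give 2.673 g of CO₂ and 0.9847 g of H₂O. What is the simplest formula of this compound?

mol C = 2.673 g CO₂ ÷ 44.009 g/mol = 0.060738 mol
mol H = 2 × 0.9847 g H₂O ÷ 18.015 g/mol = 0.10932 mol
mass O = 1.617 − (0.72952 + 0.11019) = 0.77729 g → mol O = 0.77729 ÷ 15.999 = 0.048583 mol
Divide by the smallest (0.048583 mol): C 1.250, H 2.250, O 1.000
Multiplying each by 4 gives whole numbers: C 5.00, H 9.00, O 4.00

C5H9O4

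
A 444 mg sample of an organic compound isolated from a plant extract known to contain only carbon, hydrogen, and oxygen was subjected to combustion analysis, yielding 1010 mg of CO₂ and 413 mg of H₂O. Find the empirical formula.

C3H6O

mol C = 1.01 g CO₂ ÷ 44.009 g/mol = 0.02295 mol
mol H = 2 × 0.413 g H₂O ÷ 18.015 g/mol = 0.04585 mol
mass O = 0.444 − (0.2757 + 0.04622) = 0.1221 g → mol O = 0.1221 ÷ 15.999 = 0.007634 mol
Divide by the smallest (0.007634 mol): C 3.006, H 6.006, O 1.000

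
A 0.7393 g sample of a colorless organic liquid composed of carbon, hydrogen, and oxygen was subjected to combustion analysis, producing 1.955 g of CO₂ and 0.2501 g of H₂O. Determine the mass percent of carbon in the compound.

72.17%

mol C = 1.955 g CO₂ ÷ 44.009 g/mol = 0.044423 mol
mol H = 2 × 0.2501 g H₂O ÷ 18.015 g/mol = 0.027766 mol
mass O = 0.7393 − (0.53356 + 0.027988) = 0.17775 g → mol O = 0.17775 ÷ 15.999 = 0.011110 mol
mass % C = 0.53356 g ÷ 0.7393 g × 100%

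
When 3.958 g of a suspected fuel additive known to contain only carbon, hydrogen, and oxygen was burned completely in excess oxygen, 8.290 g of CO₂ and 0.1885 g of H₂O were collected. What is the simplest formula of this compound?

C9HO5

mol C = 8.290 g CO₂ ÷ 44.009 g/mol = 0.18837 mol
mol H = 2 × 0.1885 g H₂O ÷ 18.015 g/mol = 0.020927 mol
mass O = 3.958 − (2.2625 + 0.021094) = 1.6744 g → mol O = 1.6744 ÷ 15.999 = 0.10466 mol
Divide by the smallest (0.020927 mol): C 9.001, H 1.000, O 5.001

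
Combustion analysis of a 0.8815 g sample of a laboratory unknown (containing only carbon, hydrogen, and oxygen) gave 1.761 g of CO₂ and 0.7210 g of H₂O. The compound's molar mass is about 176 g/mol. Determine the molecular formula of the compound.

mol C = 1.761 g CO₂ ÷ 44.009 g/mol = 0.040015 mol
mol H = 2 × 0.7210 g H₂O ÷ 18.015 g/mol = 0.080044 mol
mass O = 0.8815 − (0.48061 + 0.080685) = 0.32020 g → mol O = 0.32020 ÷ 15.999 = 0.020014 mol
Divide by the smallest (0.020014 mol): C 1.999, H 3.999, O 1.000
Empirical formula: C2H4O
Empirical-formula mass = 44.05 g/mol; 176 ÷ 44.05 ≈ 4, so the molecular formula is C8H16O4.

C8H16O4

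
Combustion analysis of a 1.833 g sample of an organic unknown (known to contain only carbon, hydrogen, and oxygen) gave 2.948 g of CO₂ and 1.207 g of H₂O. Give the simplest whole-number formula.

mol C = 2.948 g CO₂ ÷ 44.009 g/mol = 0.066986 mol
mol H = 2 × 1.207 g H₂O ÷ 18.015 g/mol = 0.13400 mol
mass O = 1.833 − (0.80457 + 0.13507) = 0.89336 g → mol O = 0.89336 ÷ 15.999 = 0.055838 mol
Divide by the smallest (0.055838 mol): C 1.200, H 2.400, O 1.000
Multiplying each by 5 gives whole numbers: C 6.00, H 12.00, O 5.00

C6H12O5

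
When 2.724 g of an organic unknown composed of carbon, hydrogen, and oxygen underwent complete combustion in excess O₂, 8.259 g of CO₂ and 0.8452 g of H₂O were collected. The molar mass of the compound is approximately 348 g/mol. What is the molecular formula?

C24H12O3

mol C = 8.259 g CO₂ ÷ 44.009 g/mol = 0.18767 mol
mol H = 2 × 0.8452 g H₂O ÷ 18.015 g/mol = 0.093833 mol
mass O = 2.724 − (2.2541 + 0.094584) = 0.37536 g → mol O = 0.37536 ÷ 15.999 = 0.023461 mol
Divide by the smallest (0.023461 mol): C 7.999, H 3.999, O 1.000
Empirical formula: C8H4O
Empirical-formula mass = 116.12 g/mol; 348 ÷ 116.12 ≈ 3, so the molecular formula is C24H12O3.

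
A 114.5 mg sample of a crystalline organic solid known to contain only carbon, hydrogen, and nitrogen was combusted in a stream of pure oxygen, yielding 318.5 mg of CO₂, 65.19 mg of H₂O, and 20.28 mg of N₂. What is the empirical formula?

C5H5N

mol C = 0.3185 g CO₂ ÷ 44.009 g/mol = 0.0072372 mol
mol H = 2 × 0.06519 g H₂O ÷ 18.015 g/mol = 0.0072373 mol
mol N = 2 × 0.02028 g N₂ ÷ 28.014 g/mol = 0.0014478 mol
Divide by the smallest (0.0014478 mol): C 4.999, H 4.999, N 1.000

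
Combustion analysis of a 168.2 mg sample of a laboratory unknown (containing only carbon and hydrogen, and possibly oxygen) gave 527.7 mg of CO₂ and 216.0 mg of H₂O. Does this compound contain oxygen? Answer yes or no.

no

mol C = 0.5277 g CO₂ ÷ 44.009 g/mol = 0.011991 mol
mol H = 2 × 0.2160 g H₂O ÷ 18.015 g/mol = 0.023980 mol
C and H together account for 0.16819 g — essentially the entire 0.1682 g sample — so the compound contains no oxygen.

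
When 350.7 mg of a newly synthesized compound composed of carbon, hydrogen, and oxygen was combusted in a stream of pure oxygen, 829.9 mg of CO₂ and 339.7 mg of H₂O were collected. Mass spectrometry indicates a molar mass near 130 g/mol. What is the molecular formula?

C7H14O2

mol C = 0.8299 g CO₂ ÷ 44.009 g/mol = 0.018858 mol
mol H = 2 × 0.3397 g H₂O ÷ 18.015 g/mol = 0.037713 mol
mass O = 0.3507 − (0.22650 + 0.038015) = 0.086188 g → mol O = 0.086188 ÷ 15.999 = 0.0053871 mol
Divide by the smallest (0.0053871 mol): C 3.501, H 7.001, O 1.000
Multiplying each by 2 gives whole numbers: C 7.00, H 14.00, O 2.00
Empirical formula: C7H14O2
Empirical-formula mass = 130.19 g/mol; 130 ÷ 130.19 ≈ 1, so the molecular formula is C7H14O2.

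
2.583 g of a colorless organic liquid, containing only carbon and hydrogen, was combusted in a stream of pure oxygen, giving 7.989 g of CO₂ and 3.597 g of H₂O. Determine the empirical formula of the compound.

mol C = 7.989 g CO₂ ÷ 44.009 g/mol = 0.18153 mol
mol H = 2 × 3.597 g H₂O ÷ 18.015 g/mol = 0.39933 mol
Divide by the smallest (0.18153 mol): C 1.000, H 2.200
Multiplying each by 5 gives whole numbers: C 5.00, H 11.00

C5H11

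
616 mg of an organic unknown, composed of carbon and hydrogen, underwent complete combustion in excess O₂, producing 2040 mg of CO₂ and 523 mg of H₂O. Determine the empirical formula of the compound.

C4H5

mol C = 2.04 g CO₂ ÷ 44.009 g/mol = 0.04635 mol
mol H = 2 × 0.523 g H₂O ÷ 18.015 g/mol = 0.05806 mol
Divide by the smallest (0.04635 mol): C 1.000, H 1.253
Multiplying each by 4 gives whole numbers: C 4.00, H 5.01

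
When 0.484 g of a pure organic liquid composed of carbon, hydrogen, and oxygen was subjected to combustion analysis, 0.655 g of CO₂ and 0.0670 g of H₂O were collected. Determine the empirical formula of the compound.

C4H2O5

mol C = 0.655 g CO₂ ÷ 44.009 g/mol = 0.01488 mol
mol H = 2 × 0.0670 g H₂O ÷ 18.015 g/mol = 0.007438 mol
mass O = 0.484 − (0.1788 + 0.007498) = 0.2977 g → mol O = 0.2977 ÷ 15.999 = 0.01861 mol
Divide by the smallest (0.007438 mol): C 2.001, H 1.000, O 2.502
Multiplying each by 2 gives whole numbers: C 4.00, H 2.00, O 5.00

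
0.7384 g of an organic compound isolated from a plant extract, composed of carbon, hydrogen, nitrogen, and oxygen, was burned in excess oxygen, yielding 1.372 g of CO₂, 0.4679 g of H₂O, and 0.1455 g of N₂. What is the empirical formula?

C3H5NO

mol C = 1.372 g CO₂ ÷ 44.009 g/mol = 0.031175 mol
mol H = 2 × 0.4679 g H₂O ÷ 18.015 g/mol = 0.051946 mol
mol N = 2 × 0.1455 g N₂ ÷ 28.014 g/mol = 0.010388 mol
mass O = 0.7384 − (0.37445 + 0.052361 + 0.14550) = 0.16609 g → mol O = 0.16609 ÷ 15.999 = 0.010381 mol
Divide by the smallest (0.010381 mol): C 3.003, H 5.004, N 1.001, O 1.000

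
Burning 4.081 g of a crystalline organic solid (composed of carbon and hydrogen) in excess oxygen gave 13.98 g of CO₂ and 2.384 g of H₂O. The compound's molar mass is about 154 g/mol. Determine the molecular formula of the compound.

mol C = 13.98 g CO₂ ÷ 44.009 g/mol = 0.31766 mol
mol H = 2 × 2.384 g H₂O ÷ 18.015 g/mol = 0.26467 mol
Divide by the smallest (0.26467 mol): C 1.200, H 1.000
Multiplying each by 5 gives whole numbers: C 6.00, H 5.00
Empirical formula: C6H5
Empirical-formula mass = 77.11 g/mol; 154 ÷ 77.11 ≈ 2, so the molecular formula is C12H10.

C12H10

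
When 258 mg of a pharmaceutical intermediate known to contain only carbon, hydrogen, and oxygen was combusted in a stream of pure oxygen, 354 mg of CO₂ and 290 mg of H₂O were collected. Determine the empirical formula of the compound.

CH4O

mol C = 0.354 g CO₂ ÷ 44.009 g/mol = 0.008044 mol
mol H = 2 × 0.290 g H₂O ÷ 18.015 g/mol = 0.03220 mol
mass O = 0.258 − (0.09661 + 0.03245) = 0.1289 g → mol O = 0.1289 ÷ 15.999 = 0.008059 mol
Divide by the smallest (0.008044 mol): C 1.000, H 4.003, O 1.002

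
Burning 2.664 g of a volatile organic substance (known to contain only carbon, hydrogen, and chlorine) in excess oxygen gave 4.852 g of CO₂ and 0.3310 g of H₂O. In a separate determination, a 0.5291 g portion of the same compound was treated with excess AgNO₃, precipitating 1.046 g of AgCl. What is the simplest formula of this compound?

C3HCl

mol C = 4.852 g CO₂ ÷ 44.009 g/mol = 0.11025 mol
mol H = 2 × 0.3310 g H₂O ÷ 18.015 g/mol = 0.036747 mol
From the AgCl data: mol Cl per gram of compound = (1.046 ÷ 143.318) ÷ 0.5291 = 0.013794 mol/g, so in the 2.664 g combustion sample mol Cl = 0.036747 mol
Divide by the smallest (0.036747 mol): C 3.000, H 1.000, Cl 1.000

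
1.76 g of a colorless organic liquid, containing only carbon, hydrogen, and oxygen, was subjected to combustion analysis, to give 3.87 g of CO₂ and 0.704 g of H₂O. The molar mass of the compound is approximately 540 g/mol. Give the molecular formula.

C27H24O12

mol C = 3.87 g CO₂ ÷ 44.009 g/mol = 0.08794 mol
mol H = 2 × 0.704 g H₂O ÷ 18.015 g/mol = 0.07816 mol
mass O = 1.76 − (1.056 + 0.07878) = 0.6250 g → mol O = 0.6250 ÷ 15.999 = 0.03907 mol
Divide by the smallest (0.03907 mol): C 2.251, H 2.001, O 1.000
Multiplying each by 4 gives whole numbers: C 9.00, H 8.00, O 4.00
Empirical formula: C9H8O4
Empirical-formula mass = 180.16 g/mol; 540 ÷ 180.16 ≈ 3, so the molecular formula is C27H24O12.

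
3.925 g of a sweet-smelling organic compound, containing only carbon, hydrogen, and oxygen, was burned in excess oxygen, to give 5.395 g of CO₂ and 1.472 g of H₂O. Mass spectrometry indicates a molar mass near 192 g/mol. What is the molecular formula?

mol C = 5.395 g CO₂ ÷ 44.009 g/mol = 0.12259 mol
mol H = 2 × 1.472 g H₂O ÷ 18.015 g/mol = 0.16342 mol
mass O = 3.925 − (1.4724 + 0.16473) = 2.2879 g → mol O = 2.2879 ÷ 15.999 = 0.14300 mol
Divide by the smallest (0.12259 mol): C 1.000, H 1.333, O 1.167
Multiplying each by 6 gives whole numbers: C 6.00, H 8.00, O 7.00
Empirical formula: C6H8O7
Empirical-formula mass = 192.12 g/mol; 192 ÷ 192.12 ≈ 1, so the molecular formula is C6H8O7.

C6H8O7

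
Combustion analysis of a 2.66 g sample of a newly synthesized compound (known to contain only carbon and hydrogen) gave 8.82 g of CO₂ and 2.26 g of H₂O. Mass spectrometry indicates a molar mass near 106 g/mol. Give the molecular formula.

C8H10

mol C = 8.82 g CO₂ ÷ 44.009 g/mol = 0.2004 mol
mol H = 2 × 2.26 g H₂O ÷ 18.015 g/mol = 0.2509 mol
Divide by the smallest (0.2004 mol): C 1.000, H 1.252
Multiplying each by 4 gives whole numbers: C 4.00, H 5.01
Empirical formula: C4H5
Empirical-formula mass = 53.08 g/mol; 106 ÷ 53.08 ≈ 2, so the molecular formula is C8H10.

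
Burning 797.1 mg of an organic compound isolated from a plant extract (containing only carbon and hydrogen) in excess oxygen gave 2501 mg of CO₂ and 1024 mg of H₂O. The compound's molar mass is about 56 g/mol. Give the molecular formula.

mol C = 2.501 g CO₂ ÷ 44.009 g/mol = 0.056829 mol
mol H = 2 × 1.024 g H₂O ÷ 18.015 g/mol = 0.11368 mol
Divide by the smallest (0.056829 mol): C 1.000, H 2.000
Empirical formula: CH2
Empirical-formula mass = 14.03 g/mol; 56 ÷ 14.03 ≈ 4, so the molecular formula is C4H8.

C4H8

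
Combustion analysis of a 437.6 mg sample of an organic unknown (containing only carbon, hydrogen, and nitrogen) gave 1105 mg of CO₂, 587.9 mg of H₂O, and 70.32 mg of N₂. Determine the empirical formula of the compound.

C5H13N

mol C = 1.105 g CO₂ ÷ 44.009 g/mol = 0.025109 mol
mol H = 2 × 0.5879 g H₂O ÷ 18.015 g/mol = 0.065268 mol
mol N = 2 × 0.07032 g N₂ ÷ 28.014 g/mol = 0.0050203 mol
Divide by the smallest (0.0050203 mol): C 5.001, H 13.001, N 1.000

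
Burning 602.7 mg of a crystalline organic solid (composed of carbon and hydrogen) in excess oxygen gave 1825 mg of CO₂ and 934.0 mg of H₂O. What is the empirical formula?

mol C = 1.825 g CO₂ ÷ 44.009 g/mol = 0.041469 mol
mol H = 2 × 0.9340 g H₂O ÷ 18.015 g/mol = 0.10369 mol
Divide by the smallest (0.041469 mol): C 1.000, H 2.500
Multiplying each by 2 gives whole numbers: C 2.00, H 5.00

C2H5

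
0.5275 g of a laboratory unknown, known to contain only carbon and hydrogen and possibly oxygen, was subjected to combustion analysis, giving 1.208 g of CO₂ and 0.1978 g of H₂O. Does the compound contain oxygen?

mol C = 1.208 g CO₂ ÷ 44.009 g/mol = 0.027449 mol
mol H = 2 × 0.1978 g H₂O ÷ 18.015 g/mol = 0.021959 mol
C and H account for only 0.35182 g of the 0.5275 g sample; the remaining 0.17568 g must be oxygen.

yes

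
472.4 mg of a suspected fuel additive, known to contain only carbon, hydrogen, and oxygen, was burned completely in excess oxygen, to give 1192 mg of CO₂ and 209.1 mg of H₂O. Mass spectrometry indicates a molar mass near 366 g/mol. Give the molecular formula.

C21H18O6

mol C = 1.192 g CO₂ ÷ 44.009 g/mol = 0.027085 mol
mol H = 2 × 0.2091 g H₂O ÷ 18.015 g/mol = 0.023214 mol
mass O = 0.4724 − (0.32532 + 0.023400) = 0.12368 g → mol O = 0.12368 ÷ 15.999 = 0.0077304 mol
Divide by the smallest (0.0077304 mol): C 3.504, H 3.003, O 1.000
Multiplying each by 2 gives whole numbers: C 7.01, H 6.01, O 2.00
Empirical formula: C7H6O2
Empirical-formula mass = 122.12 g/mol; 366 ÷ 122.12 ≈ 3, so the molecular formula is C21H18O6.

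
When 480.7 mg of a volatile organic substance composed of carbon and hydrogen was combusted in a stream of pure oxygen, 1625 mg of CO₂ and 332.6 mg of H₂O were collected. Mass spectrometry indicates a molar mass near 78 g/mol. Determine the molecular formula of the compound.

mol C = 1.625 g CO₂ ÷ 44.009 g/mol = 0.036924 mol
mol H = 2 × 0.3326 g H₂O ÷ 18.015 g/mol = 0.036925 mol
Divide by the smallest (0.036924 mol): C 1.000, H 1.000
Empirical formula: CH
Empirical-formula mass = 13.02 g/mol; 78 ÷ 13.02 ≈ 6, so the molecular formula is C6H6.

C6H6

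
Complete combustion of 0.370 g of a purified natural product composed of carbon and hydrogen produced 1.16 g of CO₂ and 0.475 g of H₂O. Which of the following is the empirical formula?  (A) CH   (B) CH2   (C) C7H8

mol C = 1.16 g CO₂ ÷ 44.009 g/mol = 0.02636 mol
mol H = 2 × 0.475 g H₂O ÷ 18.015 g/mol = 0.05273 mol
Divide by the smallest (0.02636 mol): C 1.000, H 2.001

(B) CH2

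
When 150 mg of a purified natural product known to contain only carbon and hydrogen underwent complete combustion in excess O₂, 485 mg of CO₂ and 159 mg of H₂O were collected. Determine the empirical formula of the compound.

mol C = 0.485 g CO₂ ÷ 44.009 g/mol = 0.01102 mol
mol H = 2 × 0.159 g H₂O ÷ 18.015 g/mol = 0.01765 mol
Divide by the smallest (0.01102 mol): C 1.000, H 1.602
Multiplying each by 5 gives whole numbers: C 5.00, H 8.01

C5H8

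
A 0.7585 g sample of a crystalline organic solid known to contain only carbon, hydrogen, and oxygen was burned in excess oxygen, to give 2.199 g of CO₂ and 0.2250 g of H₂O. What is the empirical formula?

mol C = 2.199 g CO₂ ÷ 44.009 g/mol = 0.049967 mol
mol H = 2 × 0.2250 g H₂O ÷ 18.015 g/mol = 0.024979 mol
mass O = 0.7585 − (0.60015 + 0.025179) = 0.13317 g → mol O = 0.13317 ÷ 15.999 = 0.0083234 mol
Divide by the smallest (0.0083234 mol): C 6.003, H 3.001, O 1.000

C6H3O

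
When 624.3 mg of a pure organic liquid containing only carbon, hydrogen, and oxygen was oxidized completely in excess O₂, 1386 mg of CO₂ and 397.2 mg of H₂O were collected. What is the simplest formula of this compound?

mol C = 1.386 g CO₂ ÷ 44.009 g/mol = 0.031494 mol
mol H = 2 × 0.3972 g H₂O ÷ 18.015 g/mol = 0.044097 mol
mass O = 0.6243 − (0.37827 + 0.044449) = 0.20158 g → mol O = 0.20158 ÷ 15.999 = 0.012600 mol
Divide by the smallest (0.012600 mol): C 2.500, H 3.500, O 1.000
Multiplying each by 2 gives whole numbers: C 5.00, H 7.00, O 2.00

C5H7O2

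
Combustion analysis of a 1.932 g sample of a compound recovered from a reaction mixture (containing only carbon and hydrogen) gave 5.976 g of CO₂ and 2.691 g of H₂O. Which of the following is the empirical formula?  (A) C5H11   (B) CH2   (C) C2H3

(A) C5H11

mol C = 5.976 g CO₂ ÷ 44.009 g/mol = 0.13579 mol
mol H = 2 × 2.691 g H₂O ÷ 18.015 g/mol = 0.29875 mol
Divide by the smallest (0.13579 mol): C 1.000, H 2.200
Multiplying each by 5 gives whole numbers: C 5.00, H 11.00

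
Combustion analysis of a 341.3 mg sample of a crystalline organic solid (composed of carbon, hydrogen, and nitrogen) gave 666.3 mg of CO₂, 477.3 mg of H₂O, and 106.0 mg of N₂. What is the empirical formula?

C2H7N

mol C = 0.6663 g CO₂ ÷ 44.009 g/mol = 0.015140 mol
mol H = 2 × 0.4773 g H₂O ÷ 18.015 g/mol = 0.052989 mol
mol N = 2 × 0.1060 g N₂ ÷ 28.014 g/mol = 0.0075676 mol
Divide by the smallest (0.0075676 mol): C 2.001, H 7.002, N 1.000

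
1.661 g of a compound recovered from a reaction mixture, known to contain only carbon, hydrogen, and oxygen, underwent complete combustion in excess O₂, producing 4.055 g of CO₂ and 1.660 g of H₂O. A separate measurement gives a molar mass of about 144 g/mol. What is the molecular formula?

C8H16O2

mol C = 4.055 g CO₂ ÷ 44.009 g/mol = 0.092140 mol
mol H = 2 × 1.660 g H₂O ÷ 18.015 g/mol = 0.18429 mol
mass O = 1.661 − (1.1067 + 0.18577) = 0.36854 g → mol O = 0.36854 ÷ 15.999 = 0.023035 mol
Divide by the smallest (0.023035 mol): C 4.000, H 8.000, O 1.000
Empirical formula: C4H8O
Empirical-formula mass = 72.11 g/mol; 144 ÷ 72.11 ≈ 2, so the molecular formula is C8H16O2.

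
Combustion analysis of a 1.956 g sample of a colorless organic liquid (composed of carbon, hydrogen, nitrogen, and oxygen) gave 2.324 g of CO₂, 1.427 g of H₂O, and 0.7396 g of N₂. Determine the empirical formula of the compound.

mol C = 2.324 g CO₂ ÷ 44.009 g/mol = 0.052807 mol
mol H = 2 × 1.427 g H₂O ÷ 18.015 g/mol = 0.15842 mol
mol N = 2 × 0.7396 g N₂ ÷ 28.014 g/mol = 0.052802 mol
mass O = 1.956 − (0.63427 + 0.15969 + 0.73960) = 0.42244 g → mol O = 0.42244 ÷ 15.999 = 0.026404 mol
Divide by the smallest (0.026404 mol): C 2.000, H 6.000, N 2.000, O 1.000

C2H6N2O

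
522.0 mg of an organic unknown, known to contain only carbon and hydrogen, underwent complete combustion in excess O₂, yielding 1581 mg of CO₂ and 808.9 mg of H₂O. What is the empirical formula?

mol C = 1.581 g CO₂ ÷ 44.009 g/mol = 0.035924 mol
mol H = 2 × 0.8089 g H₂O ÷ 18.015 g/mol = 0.089803 mol
Divide by the smallest (0.035924 mol): C 1.000, H 2.500
Multiplying each by 2 gives whole numbers: C 2.00, H 5.00

C2H5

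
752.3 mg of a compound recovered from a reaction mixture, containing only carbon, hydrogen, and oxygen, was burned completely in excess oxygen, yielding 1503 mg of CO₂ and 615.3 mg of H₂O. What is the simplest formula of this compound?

C2H4O

mol C = 1.503 g CO₂ ÷ 44.009 g/mol = 0.034152 mol
mol H = 2 × 0.6153 g H₂O ÷ 18.015 g/mol = 0.068310 mol
mass O = 0.7523 − (0.41020 + 0.068856) = 0.27324 g → mol O = 0.27324 ÷ 15.999 = 0.017079 mol
Divide by the smallest (0.017079 mol): C 2.000, H 4.000, O 1.000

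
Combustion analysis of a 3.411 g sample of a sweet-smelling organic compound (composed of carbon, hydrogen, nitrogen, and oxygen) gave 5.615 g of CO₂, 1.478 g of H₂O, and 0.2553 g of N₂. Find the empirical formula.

C7H9NO5

mol C = 5.615 g CO₂ ÷ 44.009 g/mol = 0.12759 mol
mol H = 2 × 1.478 g H₂O ÷ 18.015 g/mol = 0.16409 mol
mol N = 2 × 0.2553 g N₂ ÷ 28.014 g/mol = 0.018227 mol
mass O = 3.411 − (1.5325 + 0.16540 + 0.25530) = 1.4578 g → mol O = 1.4578 ÷ 15.999 = 0.091121 mol
Divide by the smallest (0.018227 mol): C 7.000, H 9.003, N 1.000, O 4.999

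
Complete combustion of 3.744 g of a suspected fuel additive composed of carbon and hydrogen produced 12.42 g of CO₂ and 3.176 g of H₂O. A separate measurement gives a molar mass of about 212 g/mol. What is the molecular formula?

mol C = 12.42 g CO₂ ÷ 44.009 g/mol = 0.28222 mol
mol H = 2 × 3.176 g H₂O ÷ 18.015 g/mol = 0.35260 mol
Divide by the smallest (0.28222 mol): C 1.000, H 1.249
Multiplying each by 4 gives whole numbers: C 4.00, H 5.00
Empirical formula: C4H5
Empirical-formula mass = 53.08 g/mol; 212 ÷ 53.08 ≈ 4, so the molecular formula is C16H20.

C16H20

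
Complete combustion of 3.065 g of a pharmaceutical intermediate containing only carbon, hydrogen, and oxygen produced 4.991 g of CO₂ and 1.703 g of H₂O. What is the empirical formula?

C6H10O5

mol C = 4.991 g CO₂ ÷ 44.009 g/mol = 0.11341 mol
mol H = 2 × 1.703 g H₂O ÷ 18.015 g/mol = 0.18906 mol
mass O = 3.065 − (1.3622 + 0.19058) = 1.5123 g → mol O = 1.5123 ÷ 15.999 = 0.094523 mol
Divide by the smallest (0.094523 mol): C 1.200, H 2.000, O 1.000
Multiplying each by 5 gives whole numbers: C 6.00, H 10.00, O 5.00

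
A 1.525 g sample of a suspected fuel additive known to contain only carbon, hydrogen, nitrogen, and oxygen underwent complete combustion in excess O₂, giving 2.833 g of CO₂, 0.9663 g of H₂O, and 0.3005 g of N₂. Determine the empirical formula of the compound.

mol C = 2.833 g CO₂ ÷ 44.009 g/mol = 0.064373 mol
mol H = 2 × 0.9663 g H₂O ÷ 18.015 g/mol = 0.10728 mol
mol N = 2 × 0.3005 g N₂ ÷ 28.014 g/mol = 0.021454 mol
mass O = 1.525 − (0.77319 + 0.10814 + 0.30050) = 0.34318 g → mol O = 0.34318 ÷ 15.999 = 0.021450 mol
Divide by the smallest (0.021450 mol): C 3.001, H 5.001, N 1.000, O 1.000

C3H5NO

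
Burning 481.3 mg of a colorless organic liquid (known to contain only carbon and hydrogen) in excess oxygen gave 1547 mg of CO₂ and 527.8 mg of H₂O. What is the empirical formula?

mol C = 1.547 g CO₂ ÷ 44.009 g/mol = 0.035152 mol
mol H = 2 × 0.5278 g H₂O ÷ 18.015 g/mol = 0.058596 mol
Divide by the smallest (0.035152 mol): C 1.000, H 1.667
Multiplying each by 3 gives whole numbers: C 3.00, H 5.00

C3H5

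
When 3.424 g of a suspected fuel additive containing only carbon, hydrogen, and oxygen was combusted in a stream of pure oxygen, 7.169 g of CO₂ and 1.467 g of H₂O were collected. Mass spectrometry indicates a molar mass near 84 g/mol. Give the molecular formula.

mol C = 7.169 g CO₂ ÷ 44.009 g/mol = 0.16290 mol
mol H = 2 × 1.467 g H₂O ÷ 18.015 g/mol = 0.16286 mol
mass O = 3.424 − (1.9566 + 0.16417) = 1.3033 g → mol O = 1.3033 ÷ 15.999 = 0.081459 mol
Divide by the smallest (0.081459 mol): C 2.000, H 1.999, O 1.000
Empirical formula: C2H2O
Empirical-formula mass = 42.04 g/mol; 84 ÷ 42.04 ≈ 2, so the molecular formula is C4H4O2.

C4H4O2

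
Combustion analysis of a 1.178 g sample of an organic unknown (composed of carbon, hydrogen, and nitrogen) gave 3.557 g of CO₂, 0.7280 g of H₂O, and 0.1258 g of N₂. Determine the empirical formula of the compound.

C9H9N

mol C = 3.557 g CO₂ ÷ 44.009 g/mol = 0.080824 mol
mol H = 2 × 0.7280 g H₂O ÷ 18.015 g/mol = 0.080822 mol
mol N = 2 × 0.1258 g N₂ ÷ 28.014 g/mol = 0.0089812 mol
Divide by the smallest (0.0089812 mol): C 8.999, H 8.999, N 1.000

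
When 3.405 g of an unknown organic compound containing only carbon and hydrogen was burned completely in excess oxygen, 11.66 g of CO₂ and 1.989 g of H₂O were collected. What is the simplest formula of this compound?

C6H5

mol C = 11.66 g CO₂ ÷ 44.009 g/mol = 0.26495 mol
mol H = 2 × 1.989 g H₂O ÷ 18.015 g/mol = 0.22082 mol
Divide by the smallest (0.22082 mol): C 1.200, H 1.000
Multiplying each by 5 gives whole numbers: C 6.00, H 5.00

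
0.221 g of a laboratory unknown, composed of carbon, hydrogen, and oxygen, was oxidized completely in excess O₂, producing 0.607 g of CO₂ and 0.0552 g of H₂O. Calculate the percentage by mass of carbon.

75.0%

mol C = 0.607 g CO₂ ÷ 44.009 g/mol = 0.01379 mol
mol H = 2 × 0.0552 g H₂O ÷ 18.015 g/mol = 0.006128 mol
mass O = 0.221 − (0.1657 + 0.006177) = 0.04916 g → mol O = 0.04916 ÷ 15.999 = 0.003073 mol
mass % C = 0.1657 g ÷ 0.221 g × 100%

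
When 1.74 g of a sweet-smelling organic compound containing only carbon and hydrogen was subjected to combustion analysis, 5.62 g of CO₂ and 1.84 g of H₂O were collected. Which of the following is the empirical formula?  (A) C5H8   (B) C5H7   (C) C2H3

(A) C5H8

mol C = 5.62 g CO₂ ÷ 44.009 g/mol = 0.1277 mol
mol H = 2 × 1.84 g H₂O ÷ 18.015 g/mol = 0.2043 mol
Divide by the smallest (0.1277 mol): C 1.000, H 1.600
Multiplying each by 5 gives whole numbers: C 5.00, H 8.00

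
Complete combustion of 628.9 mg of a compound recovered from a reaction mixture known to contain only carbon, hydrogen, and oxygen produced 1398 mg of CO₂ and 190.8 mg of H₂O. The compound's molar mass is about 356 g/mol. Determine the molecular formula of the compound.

C18H12O8

mol C = 1.398 g CO₂ ÷ 44.009 g/mol = 0.031766 mol
mol H = 2 × 0.1908 g H₂O ÷ 18.015 g/mol = 0.021182 mol
mass O = 0.6289 − (0.38154 + 0.021352) = 0.22600 g → mol O = 0.22600 ÷ 15.999 = 0.014126 mol
Divide by the smallest (0.014126 mol): C 2.249, H 1.500, O 1.000
Multiplying each by 4 gives whole numbers: C 9.00, H 6.00, O 4.00
Empirical formula: C9H6O4
Empirical-formula mass = 178.14 g/mol; 356 ÷ 178.14 ≈ 2, so the molecular formula is C18H12O8.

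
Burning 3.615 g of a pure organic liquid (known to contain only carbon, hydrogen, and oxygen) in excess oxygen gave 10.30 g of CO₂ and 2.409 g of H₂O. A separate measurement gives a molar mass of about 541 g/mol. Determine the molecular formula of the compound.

C35H40O5

mol C = 10.30 g CO₂ ÷ 44.009 g/mol = 0.23404 mol
mol H = 2 × 2.409 g H₂O ÷ 18.015 g/mol = 0.26744 mol
mass O = 3.615 − (2.8111 + 0.26958) = 0.53433 g → mol O = 0.53433 ÷ 15.999 = 0.033397 mol
Divide by the smallest (0.033397 mol): C 7.008, H 8.008, O 1.000
Empirical formula: C7H8O
Empirical-formula mass = 108.14 g/mol; 541 ÷ 108.14 ≈ 5, so the molecular formula is C35H40O5.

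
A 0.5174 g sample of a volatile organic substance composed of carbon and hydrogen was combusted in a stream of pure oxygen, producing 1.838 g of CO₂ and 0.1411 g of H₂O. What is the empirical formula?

mol C = 1.838 g CO₂ ÷ 44.009 g/mol = 0.041764 mol
mol H = 2 × 0.1411 g H₂O ÷ 18.015 g/mol = 0.015665 mol
Divide by the smallest (0.015665 mol): C 2.666, H 1.000
Multiplying each by 3 gives whole numbers: C 8.00, H 3.00

C8H3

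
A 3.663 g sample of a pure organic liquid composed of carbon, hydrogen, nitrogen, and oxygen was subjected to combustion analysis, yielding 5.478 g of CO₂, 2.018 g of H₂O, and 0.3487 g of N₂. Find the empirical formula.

C5H9NO4

mol C = 5.478 g CO₂ ÷ 44.009 g/mol = 0.12447 mol
mol H = 2 × 2.018 g H₂O ÷ 18.015 g/mol = 0.22404 mol
mol N = 2 × 0.3487 g N₂ ÷ 28.014 g/mol = 0.024895 mol
mass O = 3.663 − (1.4951 + 0.22583 + 0.34870) = 1.5934 g → mol O = 1.5934 ÷ 15.999 = 0.099594 mol
Divide by the smallest (0.024895 mol): C 5.000, H 8.999, N 1.000, O 4.001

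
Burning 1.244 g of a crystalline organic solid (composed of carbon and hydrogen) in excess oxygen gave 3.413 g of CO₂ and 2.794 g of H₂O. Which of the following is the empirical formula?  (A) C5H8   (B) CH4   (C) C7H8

mol C = 3.413 g CO₂ ÷ 44.009 g/mol = 0.077552 mol
mol H = 2 × 2.794 g H₂O ÷ 18.015 g/mol = 0.31019 mol
Divide by the smallest (0.077552 mol): C 1.000, H 4.000

(B) CH4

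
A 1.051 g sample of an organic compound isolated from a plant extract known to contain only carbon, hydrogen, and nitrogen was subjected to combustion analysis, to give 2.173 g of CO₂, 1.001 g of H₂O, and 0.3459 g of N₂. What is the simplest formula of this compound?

C4H9N2

mol C = 2.173 g CO₂ ÷ 44.009 g/mol = 0.049376 mol
mol H = 2 × 1.001 g H₂O ÷ 18.015 g/mol = 0.11113 mol
mol N = 2 × 0.3459 g N₂ ÷ 28.014 g/mol = 0.024695 mol
Divide by the smallest (0.024695 mol): C 1.999, H 4.500, N 1.000
Multiplying each by 2 gives whole numbers: C 4.00, H 9.00, N 2.00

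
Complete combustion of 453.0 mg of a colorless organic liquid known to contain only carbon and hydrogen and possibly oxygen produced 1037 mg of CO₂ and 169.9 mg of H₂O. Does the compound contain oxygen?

yes

mol C = 1.037 g CO₂ ÷ 44.009 g/mol = 0.023563 mol
mol H = 2 × 0.1699 g H₂O ÷ 18.015 g/mol = 0.018862 mol
C and H account for only 0.30203 g of the 0.4530 g sample; the remaining 0.15097 g must be oxygen.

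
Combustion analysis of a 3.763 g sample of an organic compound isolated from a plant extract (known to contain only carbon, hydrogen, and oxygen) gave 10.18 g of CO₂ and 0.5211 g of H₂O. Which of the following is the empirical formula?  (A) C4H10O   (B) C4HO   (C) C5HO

(B) C4HO

mol C = 10.18 g CO₂ ÷ 44.009 g/mol = 0.23132 mol
mol H = 2 × 0.5211 g H₂O ÷ 18.015 g/mol = 0.057852 mol
mass O = 3.763 − (2.7783 + 0.058315) = 0.92635 g → mol O = 0.92635 ÷ 15.999 = 0.057900 mol
Divide by the smallest (0.057852 mol): C 3.998, H 1.000, O 1.001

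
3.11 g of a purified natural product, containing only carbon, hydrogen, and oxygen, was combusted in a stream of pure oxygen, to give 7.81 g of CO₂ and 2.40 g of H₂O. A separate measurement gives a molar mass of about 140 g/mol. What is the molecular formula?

mol C = 7.81 g CO₂ ÷ 44.009 g/mol = 0.1775 mol
mol H = 2 × 2.40 g H₂O ÷ 18.015 g/mol = 0.2664 mol
mass O = 3.11 − (2.132 + 0.2686) = 0.7099 g → mol O = 0.7099 ÷ 15.999 = 0.04437 mol
Divide by the smallest (0.04437 mol): C 3.999, H 6.005, O 1.000
Empirical formula: C4H6O
Empirical-formula mass = 70.09 g/mol; 140 ÷ 70.09 ≈ 2, so the molecular formula is C8H12O2.

C8H12O2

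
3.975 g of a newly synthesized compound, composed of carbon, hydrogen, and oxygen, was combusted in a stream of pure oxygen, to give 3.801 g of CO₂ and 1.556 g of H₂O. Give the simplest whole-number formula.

mol C = 3.801 g CO₂ ÷ 44.009 g/mol = 0.086369 mol
mol H = 2 × 1.556 g H₂O ÷ 18.015 g/mol = 0.17274 mol
mass O = 3.975 − (1.0374 + 0.17413) = 2.7635 g → mol O = 2.7635 ÷ 15.999 = 0.17273 mol
Divide by the smallest (0.086369 mol): C 1.000, H 2.000, O 2.000

CH2O2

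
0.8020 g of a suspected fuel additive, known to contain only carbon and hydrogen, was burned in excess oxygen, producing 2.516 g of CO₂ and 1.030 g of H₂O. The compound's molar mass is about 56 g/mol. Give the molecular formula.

C4H8

mol C = 2.516 g CO₂ ÷ 44.009 g/mol = 0.057170 mol
mol H = 2 × 1.030 g H₂O ÷ 18.015 g/mol = 0.11435 mol
Divide by the smallest (0.057170 mol): C 1.000, H 2.000
Empirical formula: CH2
Empirical-formula mass = 14.03 g/mol; 56 ÷ 14.03 ≈ 4, so the molecular formula is C4H8.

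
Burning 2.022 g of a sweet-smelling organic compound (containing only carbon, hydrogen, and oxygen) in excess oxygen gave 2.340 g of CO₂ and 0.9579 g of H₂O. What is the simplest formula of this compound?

mol C = 2.340 g CO₂ ÷ 44.009 g/mol = 0.053171 mol
mol H = 2 × 0.9579 g H₂O ÷ 18.015 g/mol = 0.10634 mol
mass O = 2.022 − (0.63864 + 0.10720) = 1.2762 g → mol O = 1.2762 ÷ 15.999 = 0.079766 mol
Divide by the smallest (0.053171 mol): C 1.000, H 2.000, O 1.500
Multiplying each by 2 gives whole numbers: C 2.00, H 4.00, O 3.00

C2H4O3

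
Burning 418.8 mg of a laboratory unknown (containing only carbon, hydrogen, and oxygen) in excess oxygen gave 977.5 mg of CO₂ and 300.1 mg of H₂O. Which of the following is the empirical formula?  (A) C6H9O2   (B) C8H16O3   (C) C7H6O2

mol C = 0.9775 g CO₂ ÷ 44.009 g/mol = 0.022211 mol
mol H = 2 × 0.3001 g H₂O ÷ 18.015 g/mol = 0.033317 mol
mass O = 0.4188 − (0.26678 + 0.033583) = 0.11844 g → mol O = 0.11844 ÷ 15.999 = 0.0074027 mol
Divide by the smallest (0.0074027 mol): C 3.000, H 4.501, O 1.000
Multiplying each by 2 gives whole numbers: C 6.00, H 9.00, O 2.00

(A) C6H9O2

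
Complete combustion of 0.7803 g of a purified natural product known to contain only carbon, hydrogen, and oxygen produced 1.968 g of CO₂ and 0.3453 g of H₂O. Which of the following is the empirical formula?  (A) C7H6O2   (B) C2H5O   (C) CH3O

(A) C7H6O2

mol C = 1.968 g CO₂ ÷ 44.009 g/mol = 0.044718 mol
mol H = 2 × 0.3453 g H₂O ÷ 18.015 g/mol = 0.038335 mol
mass O = 0.7803 − (0.53711 + 0.038641) = 0.20455 g → mol O = 0.20455 ÷ 15.999 = 0.012785 mol
Divide by the smallest (0.012785 mol): C 3.498, H 2.998, O 1.000
Multiplying each by 2 gives whole numbers: C 7.00, H 6.00, O 2.00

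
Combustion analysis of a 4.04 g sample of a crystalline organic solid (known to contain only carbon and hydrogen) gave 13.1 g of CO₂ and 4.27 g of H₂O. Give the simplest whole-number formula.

mol C = 13.1 g CO₂ ÷ 44.009 g/mol = 0.2977 mol
mol H = 2 × 4.27 g H₂O ÷ 18.015 g/mol = 0.4740 mol
Divide by the smallest (0.2977 mol): C 1.000, H 1.593
Multiplying each by 5 gives whole numbers: C 5.00, H 7.96

C5H8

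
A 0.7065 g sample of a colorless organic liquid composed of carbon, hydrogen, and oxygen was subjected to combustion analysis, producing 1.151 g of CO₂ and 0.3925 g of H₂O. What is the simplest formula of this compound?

mol C = 1.151 g CO₂ ÷ 44.009 g/mol = 0.026154 mol
mol H = 2 × 0.3925 g H₂O ÷ 18.015 g/mol = 0.043575 mol
mass O = 0.7065 − (0.31413 + 0.043923) = 0.34844 g → mol O = 0.34844 ÷ 15.999 = 0.021779 mol
Divide by the smallest (0.021779 mol): C 1.201, H 2.001, O 1.000
Multiplying each by 5 gives whole numbers: C 6.00, H 10.00, O 5.00

C6H10O5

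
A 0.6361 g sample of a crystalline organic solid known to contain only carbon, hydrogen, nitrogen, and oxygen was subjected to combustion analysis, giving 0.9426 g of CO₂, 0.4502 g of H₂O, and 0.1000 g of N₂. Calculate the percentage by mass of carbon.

40.44%

mol C = 0.9426 g CO₂ ÷ 44.009 g/mol = 0.021418 mol
mol H = 2 × 0.4502 g H₂O ÷ 18.015 g/mol = 0.049981 mol
mol N = 2 × 0.1000 g N₂ ÷ 28.014 g/mol = 0.0071393 mol
mass O = 0.6361 − (0.25726 + 0.050380 + 0.10000) = 0.22846 g → mol O = 0.22846 ÷ 15.999 = 0.014280 mol
mass % C = 0.25726 g ÷ 0.6361 g × 100%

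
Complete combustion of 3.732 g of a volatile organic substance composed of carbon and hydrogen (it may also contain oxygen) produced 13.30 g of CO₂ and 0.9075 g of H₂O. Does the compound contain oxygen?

mol C = 13.30 g CO₂ ÷ 44.009 g/mol = 0.30221 mol
mol H = 2 × 0.9075 g H₂O ÷ 18.015 g/mol = 0.10075 mol
C and H together account for 3.7314 g — essentially the entire 3.732 g sample — so the compound contains no oxygen.

no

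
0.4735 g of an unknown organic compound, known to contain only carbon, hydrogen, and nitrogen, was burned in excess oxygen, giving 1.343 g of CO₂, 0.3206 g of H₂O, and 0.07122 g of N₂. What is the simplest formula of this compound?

C6H7N

mol C = 1.343 g CO₂ ÷ 44.009 g/mol = 0.030516 mol
mol H = 2 × 0.3206 g H₂O ÷ 18.015 g/mol = 0.035593 mol
mol N = 2 × 0.07122 g N₂ ÷ 28.014 g/mol = 0.0050846 mol
Divide by the smallest (0.0050846 mol): C 6.002, H 7.000, N 1.000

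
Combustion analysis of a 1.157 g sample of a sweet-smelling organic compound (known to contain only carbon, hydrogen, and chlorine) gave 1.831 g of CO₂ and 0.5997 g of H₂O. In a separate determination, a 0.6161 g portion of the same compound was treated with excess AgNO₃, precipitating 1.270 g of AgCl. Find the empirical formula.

C5H8Cl2

mol C = 1.831 g CO₂ ÷ 44.009 g/mol = 0.041605 mol
mol H = 2 × 0.5997 g H₂O ÷ 18.015 g/mol = 0.066578 mol
From the AgCl data: mol Cl per gram of compound = (1.270 ÷ 143.318) ÷ 0.6161 = 0.014383 mol/g, so in the 1.157 g combustion sample mol Cl = 0.016641 mol
Divide by the smallest (0.016641 mol): C 2.500, H 4.001, Cl 1.000
Multiplying each by 2 gives whole numbers: C 5.00, H 8.00, Cl 2.00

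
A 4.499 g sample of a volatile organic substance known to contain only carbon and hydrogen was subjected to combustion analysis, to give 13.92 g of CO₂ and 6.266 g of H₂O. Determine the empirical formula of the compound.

C5H11

mol C = 13.92 g CO₂ ÷ 44.009 g/mol = 0.31630 mol
mol H = 2 × 6.266 g H₂O ÷ 18.015 g/mol = 0.69564 mol
Divide by the smallest (0.31630 mol): C 1.000, H 2.199
Multiplying each by 5 gives whole numbers: C 5.00, H 11.00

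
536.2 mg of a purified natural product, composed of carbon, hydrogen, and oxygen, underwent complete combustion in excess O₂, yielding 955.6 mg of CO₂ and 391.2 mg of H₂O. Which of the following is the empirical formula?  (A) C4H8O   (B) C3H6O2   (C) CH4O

mol C = 0.9556 g CO₂ ÷ 44.009 g/mol = 0.021714 mol
mol H = 2 × 0.3912 g H₂O ÷ 18.015 g/mol = 0.043430 mol
mass O = 0.5362 − (0.26080 + 0.043778) = 0.23162 g → mol O = 0.23162 ÷ 15.999 = 0.014477 mol
Divide by the smallest (0.014477 mol): C 1.500, H 3.000, O 1.000
Multiplying each by 2 gives whole numbers: C 3.00, H 6.00, O 2.00

(B) C3H6O2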